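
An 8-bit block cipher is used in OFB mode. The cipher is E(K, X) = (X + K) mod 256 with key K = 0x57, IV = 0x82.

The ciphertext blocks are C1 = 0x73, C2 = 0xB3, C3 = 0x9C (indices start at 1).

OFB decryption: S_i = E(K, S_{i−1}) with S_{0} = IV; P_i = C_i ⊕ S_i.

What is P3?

P3 = 0x1B

P1: S = E(K, 0x82) = 0xD9; 0x73 ⊕ 0xD9 = 0xAA.
P2: S = E(K, 0xD9) = 0x30; 0xB3 ⊕ 0x30 = 0x83.
P3: S = E(K, 0x30) = 0x87; 0x9C ⊕ 0x87 = 0x1B.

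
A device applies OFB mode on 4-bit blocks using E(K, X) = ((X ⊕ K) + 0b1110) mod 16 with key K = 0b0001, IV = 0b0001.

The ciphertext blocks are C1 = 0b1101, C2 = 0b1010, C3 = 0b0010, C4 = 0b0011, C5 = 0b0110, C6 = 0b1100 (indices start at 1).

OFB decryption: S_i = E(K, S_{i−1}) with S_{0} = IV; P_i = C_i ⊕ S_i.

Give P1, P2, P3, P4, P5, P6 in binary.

P1: S = E(K, 0b0001) = 0b1110; 0b1101 ⊕ 0b1110 = 0b0011.
P2: S = E(K, 0b1110) = 0b1101; 0b1010 ⊕ 0b1101 = 0b0111.
P3: S = E(K, 0b1101) = 0b1010; 0b0010 ⊕ 0b1010 = 0b1000.
P4: S = E(K, 0b1010) = 0b1001; 0b0011 ⊕ 0b1001 = 0b1010.
P5: S = E(K, 0b1001) = 0b0110; 0b0110 ⊕ 0b0110 = 0b0000.
P6: S = E(K, 0b0110) = 0b0101; 0b1100 ⊕ 0b0101 = 0b1001.

P1 = 0b0011, P2 = 0b0111, P3 = 0b1000, P4 = 0b1010, P5 = 0b0000, P6 = 0b1001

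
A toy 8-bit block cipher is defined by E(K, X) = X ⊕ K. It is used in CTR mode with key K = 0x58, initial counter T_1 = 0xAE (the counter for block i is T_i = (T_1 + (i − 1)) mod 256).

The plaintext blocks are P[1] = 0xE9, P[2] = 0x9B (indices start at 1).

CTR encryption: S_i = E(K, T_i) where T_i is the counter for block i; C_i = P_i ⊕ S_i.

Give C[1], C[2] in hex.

C[1] = 0x1F, C[2] = 0x6C

C[1]: T = 0xAE, S = E(K, T) = 0xF6; 0xE9 ⊕ 0xF6 = 0x1F.
C[2]: T = 0xAF, S = E(K, T) = 0xF7; 0x9B ⊕ 0xF7 = 0x6C.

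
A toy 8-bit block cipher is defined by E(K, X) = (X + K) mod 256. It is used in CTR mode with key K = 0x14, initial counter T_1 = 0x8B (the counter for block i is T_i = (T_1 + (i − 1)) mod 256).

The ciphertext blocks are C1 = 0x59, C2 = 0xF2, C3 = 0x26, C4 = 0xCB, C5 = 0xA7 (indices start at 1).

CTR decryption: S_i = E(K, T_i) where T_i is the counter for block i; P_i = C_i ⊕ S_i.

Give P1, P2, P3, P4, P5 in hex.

P1: T = 0x8B, S = E(K, T) = 0x9F; 0x59 ⊕ 0x9F = 0xC6.
P2: T = 0x8C, S = E(K, T) = 0xA0; 0xF2 ⊕ 0xA0 = 0x52.
P3: T = 0x8D, S = E(K, T) = 0xA1; 0x26 ⊕ 0xA1 = 0x87.
P4: T = 0x8E, S = E(K, T) = 0xA2; 0xCB ⊕ 0xA2 = 0x69.
P5: T = 0x8F, S = E(K, T) = 0xA3; 0xA7 ⊕ 0xA3 = 0x04.

P1 = 0xC6, P2 = 0x52, P3 = 0x87, P4 = 0x69, P5 = 0x04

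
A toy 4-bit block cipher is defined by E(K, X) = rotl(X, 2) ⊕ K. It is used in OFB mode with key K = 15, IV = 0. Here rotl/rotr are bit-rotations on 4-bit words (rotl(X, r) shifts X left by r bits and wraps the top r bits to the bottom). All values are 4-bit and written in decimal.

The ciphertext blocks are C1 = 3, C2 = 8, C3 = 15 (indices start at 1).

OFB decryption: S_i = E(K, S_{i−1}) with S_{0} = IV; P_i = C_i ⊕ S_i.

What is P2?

P1: S = E(K, 0) = 15; 3 ⊕ 15 = 12.
P2: S = E(K, 15) = 0; 8 ⊕ 0 = 8.

P2 = 8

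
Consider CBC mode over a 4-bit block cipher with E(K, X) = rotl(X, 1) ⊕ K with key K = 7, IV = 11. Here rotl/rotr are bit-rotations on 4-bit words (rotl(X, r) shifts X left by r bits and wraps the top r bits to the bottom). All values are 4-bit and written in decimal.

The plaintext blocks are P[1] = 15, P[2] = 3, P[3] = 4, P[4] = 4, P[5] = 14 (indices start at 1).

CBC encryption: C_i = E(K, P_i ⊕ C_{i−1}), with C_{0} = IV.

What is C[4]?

C[4] = 11

C[1]: P[1] ⊕ 11 = 4; E(K, 4) = 15.
C[2]: P[2] ⊕ 15 = 12; E(K, 12) = 14.
C[3]: P[3] ⊕ 14 = 10; E(K, 10) = 2.
C[4]: P[4] ⊕ 2 = 6; E(K, 6) = 11.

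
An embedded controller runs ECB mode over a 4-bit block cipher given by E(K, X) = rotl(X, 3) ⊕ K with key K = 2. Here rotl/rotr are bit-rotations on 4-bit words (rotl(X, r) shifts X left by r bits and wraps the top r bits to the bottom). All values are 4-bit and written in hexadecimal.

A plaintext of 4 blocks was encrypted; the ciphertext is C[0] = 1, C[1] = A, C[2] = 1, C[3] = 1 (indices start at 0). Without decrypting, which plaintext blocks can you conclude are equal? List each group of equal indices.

P[0] = P[2] = P[3]

ECB encrypts each block independently with the same key, so equal ciphertext blocks imply equal plaintext blocks.
C[0] = C[2] = C[3] = 1, so P[0] = P[2] = P[3].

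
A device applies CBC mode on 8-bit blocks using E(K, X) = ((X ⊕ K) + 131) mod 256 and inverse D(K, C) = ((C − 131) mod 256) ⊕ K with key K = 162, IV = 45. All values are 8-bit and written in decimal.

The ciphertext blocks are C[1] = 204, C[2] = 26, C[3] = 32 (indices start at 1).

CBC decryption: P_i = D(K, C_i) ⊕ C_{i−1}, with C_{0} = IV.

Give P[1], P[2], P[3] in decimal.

P[1] = 198, P[2] = 249, P[3] = 37

P[1]: D(K, 204) = 235; 235 ⊕ 45 = 198.
P[2]: D(K, 26) = 53; 53 ⊕ 204 = 249.
P[3]: D(K, 32) = 63; 63 ⊕ 26 = 37.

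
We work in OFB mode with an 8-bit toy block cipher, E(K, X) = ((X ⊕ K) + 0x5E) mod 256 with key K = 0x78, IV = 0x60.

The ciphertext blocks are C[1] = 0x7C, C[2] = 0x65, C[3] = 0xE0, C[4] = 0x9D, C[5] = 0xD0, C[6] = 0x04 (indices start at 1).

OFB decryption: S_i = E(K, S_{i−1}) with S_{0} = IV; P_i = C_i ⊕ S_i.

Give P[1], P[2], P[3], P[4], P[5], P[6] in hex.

P[1] = 0x0A, P[2] = 0x09, P[3] = 0x92, P[4] = 0xF5, P[5] = 0xBE, P[6] = 0x70

P[1]: S = E(K, 0x60) = 0x76; 0x7C ⊕ 0x76 = 0x0A.
P[2]: S = E(K, 0x76) = 0x6C; 0x65 ⊕ 0x6C = 0x09.
P[3]: S = E(K, 0x6C) = 0x72; 0xE0 ⊕ 0x72 = 0x92.
P[4]: S = E(K, 0x72) = 0x68; 0x9D ⊕ 0x68 = 0xF5.
P[5]: S = E(K, 0x68) = 0x6E; 0xD0 ⊕ 0x6E = 0xBE.
P[6]: S = E(K, 0x6E) = 0x74; 0x04 ⊕ 0x74 = 0x70.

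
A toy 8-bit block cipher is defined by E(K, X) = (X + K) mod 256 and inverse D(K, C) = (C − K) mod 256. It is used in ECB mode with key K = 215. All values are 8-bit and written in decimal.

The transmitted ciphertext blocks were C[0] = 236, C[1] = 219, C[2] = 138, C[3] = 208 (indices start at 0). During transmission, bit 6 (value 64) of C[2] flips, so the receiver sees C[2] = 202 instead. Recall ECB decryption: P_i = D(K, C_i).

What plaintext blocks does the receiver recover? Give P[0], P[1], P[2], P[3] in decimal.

Only C[2] changed, to 202. In ECB, a change in C_i affects only P_i. Decrypting the received ciphertext:
P[0]: D(K, 236) = 21.
P[1]: D(K, 219) = 4.
P[2]: D(K, 202) = 243.
P[3]: D(K, 208) = 249.
Blocks that differ from the original plaintext: P[2].

P[0] = 21, P[1] = 4, P[2] = 243, P[3] = 249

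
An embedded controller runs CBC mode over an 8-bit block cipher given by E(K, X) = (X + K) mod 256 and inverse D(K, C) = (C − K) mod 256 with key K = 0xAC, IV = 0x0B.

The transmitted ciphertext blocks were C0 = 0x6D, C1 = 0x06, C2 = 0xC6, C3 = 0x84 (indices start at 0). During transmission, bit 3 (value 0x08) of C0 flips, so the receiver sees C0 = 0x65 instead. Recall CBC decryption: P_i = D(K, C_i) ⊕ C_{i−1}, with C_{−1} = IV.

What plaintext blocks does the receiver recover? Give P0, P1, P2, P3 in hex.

Only C0 changed, to 0x65. In CBC, a change in C_i garbles P_i and flips the same bit in P_{i+1}. Decrypting the received ciphertext:
P0: D(K, 0x65) = 0xB9; 0xB9 ⊕ 0x0B = 0xB2.
P1: D(K, 0x06) = 0x5A; 0x5A ⊕ 0x65 = 0x3F.
P2: D(K, 0xC6) = 0x1A; 0x1A ⊕ 0x06 = 0x1C.
P3: D(K, 0x84) = 0xD8; 0xD8 ⊕ 0xC6 = 0x1E.
Blocks that differ from the original plaintext: P0, P1.

P0 = 0xB2, P1 = 0x3F, P2 = 0x1C, P3 = 0x1E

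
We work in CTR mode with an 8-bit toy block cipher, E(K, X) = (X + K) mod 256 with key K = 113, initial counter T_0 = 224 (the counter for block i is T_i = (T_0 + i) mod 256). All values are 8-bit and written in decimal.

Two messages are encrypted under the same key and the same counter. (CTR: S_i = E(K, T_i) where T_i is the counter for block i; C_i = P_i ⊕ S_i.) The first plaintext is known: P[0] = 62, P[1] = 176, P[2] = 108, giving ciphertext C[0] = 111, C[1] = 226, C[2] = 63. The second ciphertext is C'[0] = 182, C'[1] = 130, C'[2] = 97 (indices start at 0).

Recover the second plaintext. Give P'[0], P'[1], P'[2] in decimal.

P'[0] = 231, P'[1] = 208, P'[2] = 50

In CTR with a reused counter, both messages share the same keystream S_i, so C_i ⊕ C'_i = P_i ⊕ P'_i and thus P'_i = P_i ⊕ C_i ⊕ C'_i.
P'[0]: 62 ⊕ 111 ⊕ 182 = 231.
P'[1]: 176 ⊕ 226 ⊕ 130 = 208.
P'[2]: 108 ⊕ 63 ⊕ 97 = 50.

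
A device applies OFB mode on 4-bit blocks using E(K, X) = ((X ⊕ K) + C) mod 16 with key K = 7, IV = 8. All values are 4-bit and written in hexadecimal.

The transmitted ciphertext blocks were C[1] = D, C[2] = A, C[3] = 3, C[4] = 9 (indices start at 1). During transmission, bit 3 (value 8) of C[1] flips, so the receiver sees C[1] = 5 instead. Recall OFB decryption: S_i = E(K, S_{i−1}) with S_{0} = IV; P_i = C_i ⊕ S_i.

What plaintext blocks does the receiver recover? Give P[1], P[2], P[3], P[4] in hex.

P[1] = E, P[2] = 2, P[3] = 8, P[4] = 1

Only C[1] changed, to 5. In OFB, a change in C_i flips the same bit in P_i only; the keystream is unaffected. Decrypting the received ciphertext:
P[1]: S = E(K, 8) = B; 5 ⊕ B = E.
P[2]: S = E(K, B) = 8; A ⊕ 8 = 2.
P[3]: S = E(K, 8) = B; 3 ⊕ B = 8.
P[4]: S = E(K, B) = 8; 9 ⊕ 8 = 1.
Blocks that differ from the original plaintext: P[1].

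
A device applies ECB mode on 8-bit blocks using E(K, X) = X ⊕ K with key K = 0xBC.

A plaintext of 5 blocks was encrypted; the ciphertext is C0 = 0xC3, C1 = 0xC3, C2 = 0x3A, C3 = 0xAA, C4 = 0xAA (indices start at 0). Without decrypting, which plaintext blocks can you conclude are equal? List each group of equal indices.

ECB encrypts each block independently with the same key, so equal ciphertext blocks imply equal plaintext blocks.
C0 = C1 = 0xC3, so P0 = P1.
C3 = C4 = 0xAA, so P3 = P4.

P0 = P1; P3 = P4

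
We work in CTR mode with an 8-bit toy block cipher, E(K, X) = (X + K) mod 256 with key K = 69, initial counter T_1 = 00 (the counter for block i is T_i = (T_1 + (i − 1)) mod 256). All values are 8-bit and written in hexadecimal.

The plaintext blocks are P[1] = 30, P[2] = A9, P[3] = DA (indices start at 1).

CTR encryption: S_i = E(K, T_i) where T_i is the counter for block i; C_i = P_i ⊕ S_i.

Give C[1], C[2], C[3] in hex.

C[1] = 59, C[2] = C3, C[3] = B1

C[1]: T = 00, S = E(K, T) = 69; 30 ⊕ 69 = 59.
C[2]: T = 01, S = E(K, T) = 6A; A9 ⊕ 6A = C3.
C[3]: T = 02, S = E(K, T) = 6B; DA ⊕ 6B = B1.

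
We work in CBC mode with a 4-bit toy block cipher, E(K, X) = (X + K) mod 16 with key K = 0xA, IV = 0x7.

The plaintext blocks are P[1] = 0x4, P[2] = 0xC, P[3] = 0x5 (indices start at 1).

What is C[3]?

CBC encryption: C_i = E(K, P_i ⊕ C_{i−1}), with C_{0} = IV.
C[1]: P[1] ⊕ 0x7 = 0x3; E(K, 0x3) = 0xD.
C[2]: P[2] ⊕ 0xD = 0x1; E(K, 0x1) = 0xB.
C[3]: P[3] ⊕ 0xB = 0xE; E(K, 0xE) = 0x8.

C[3] = 0x8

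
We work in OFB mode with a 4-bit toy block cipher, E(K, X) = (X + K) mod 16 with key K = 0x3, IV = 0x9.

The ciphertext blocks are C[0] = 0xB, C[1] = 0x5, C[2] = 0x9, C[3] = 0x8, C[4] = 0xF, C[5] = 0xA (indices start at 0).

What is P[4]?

P[4] = 0x7

OFB decryption: S_i = E(K, S_{i−1}) with S_{−1} = IV; P_i = C_i ⊕ S_i.
P[0]: S = E(K, 0x9) = 0xC; 0xB ⊕ 0xC = 0x7.
P[1]: S = E(K, 0xC) = 0xF; 0x5 ⊕ 0xF = 0xA.
P[2]: S = E(K, 0xF) = 0x2; 0x9 ⊕ 0x2 = 0xB.
P[3]: S = E(K, 0x2) = 0x5; 0x8 ⊕ 0x5 = 0xD.
P[4]: S = E(K, 0x5) = 0x8; 0xF ⊕ 0x8 = 0x7.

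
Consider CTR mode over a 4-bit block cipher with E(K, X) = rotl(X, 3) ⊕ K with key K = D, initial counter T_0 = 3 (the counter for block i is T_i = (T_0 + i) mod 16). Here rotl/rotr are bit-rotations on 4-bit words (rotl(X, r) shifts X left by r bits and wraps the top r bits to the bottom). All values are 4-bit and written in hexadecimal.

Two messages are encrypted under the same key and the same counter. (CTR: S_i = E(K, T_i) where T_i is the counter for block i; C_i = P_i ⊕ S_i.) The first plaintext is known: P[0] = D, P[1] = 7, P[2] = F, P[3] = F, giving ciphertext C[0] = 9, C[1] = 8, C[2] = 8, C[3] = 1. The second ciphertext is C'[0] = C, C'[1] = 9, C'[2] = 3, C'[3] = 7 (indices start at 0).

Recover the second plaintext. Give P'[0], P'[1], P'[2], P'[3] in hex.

In CTR with a reused counter, both messages share the same keystream S_i, so C_i ⊕ C'_i = P_i ⊕ P'_i and thus P'_i = P_i ⊕ C_i ⊕ C'_i.
P'[0]: D ⊕ 9 ⊕ C = 8.
P'[1]: 7 ⊕ 8 ⊕ 9 = 6.
P'[2]: F ⊕ 8 ⊕ 3 = 4.
P'[3]: F ⊕ 1 ⊕ 7 = 9.

P'[0] = 8, P'[1] = 6, P'[2] = 4, P'[3] = 9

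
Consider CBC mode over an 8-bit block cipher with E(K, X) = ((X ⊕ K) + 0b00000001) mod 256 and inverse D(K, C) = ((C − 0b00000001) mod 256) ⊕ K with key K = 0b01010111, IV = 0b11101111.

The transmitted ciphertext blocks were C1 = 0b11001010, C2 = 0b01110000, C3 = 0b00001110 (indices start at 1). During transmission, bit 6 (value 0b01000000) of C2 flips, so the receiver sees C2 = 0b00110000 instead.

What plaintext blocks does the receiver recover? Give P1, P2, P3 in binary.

P1 = 0b01110001, P2 = 0b10110010, P3 = 0b01101010

CBC decryption: P_i = D(K, C_i) ⊕ C_{i−1}, with C_{0} = IV.
Only C2 changed, to 0b00110000. In CBC, a change in C_i garbles P_i and flips the same bit in P_{i+1}. Decrypting the received ciphertext:
P1: D(K, 0b11001010) = 0b10011110; 0b10011110 ⊕ 0b11101111 = 0b01110001.
P2: D(K, 0b00110000) = 0b01111000; 0b01111000 ⊕ 0b11001010 = 0b10110010.
P3: D(K, 0b00001110) = 0b01011010; 0b01011010 ⊕ 0b00110000 = 0b01101010.
Blocks that differ from the original plaintext: P2, P3.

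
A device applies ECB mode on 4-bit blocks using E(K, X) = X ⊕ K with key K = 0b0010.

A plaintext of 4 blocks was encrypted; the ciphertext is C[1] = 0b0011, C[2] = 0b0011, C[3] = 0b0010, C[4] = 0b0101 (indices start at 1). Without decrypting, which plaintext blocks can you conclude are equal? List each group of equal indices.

ECB encrypts each block independently with the same key, so equal ciphertext blocks imply equal plaintext blocks.
C[1] = C[2] = 0b0011, so P[1] = P[2].

P[1] = P[2]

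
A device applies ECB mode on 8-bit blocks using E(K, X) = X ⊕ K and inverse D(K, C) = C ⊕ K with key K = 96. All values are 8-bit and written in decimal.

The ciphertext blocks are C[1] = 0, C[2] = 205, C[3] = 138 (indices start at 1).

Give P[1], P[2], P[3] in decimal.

ECB decryption: P_i = D(K, C_i).
P[1]: D(K, 0) = 96.
P[2]: D(K, 205) = 173.
P[3]: D(K, 138) = 234.

P[1] = 96, P[2] = 173, P[3] = 234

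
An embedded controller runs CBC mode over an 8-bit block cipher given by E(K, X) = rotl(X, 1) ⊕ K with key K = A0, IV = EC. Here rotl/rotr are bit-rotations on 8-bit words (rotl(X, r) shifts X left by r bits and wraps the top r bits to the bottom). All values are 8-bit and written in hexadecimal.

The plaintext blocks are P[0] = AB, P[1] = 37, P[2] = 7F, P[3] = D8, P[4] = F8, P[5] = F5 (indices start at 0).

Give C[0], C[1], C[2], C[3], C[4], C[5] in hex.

C[0] = 2E, C[1] = 92, C[2] = 7B, C[3] = E7, C[4] = 9E, C[5] = 76

CBC encryption: C_i = E(K, P_i ⊕ C_{i−1}), with C_{−1} = IV.
C[0]: P[0] ⊕ EC = 47; E(K, 47) = 2E.
C[1]: P[1] ⊕ 2E = 19; E(K, 19) = 92.
C[2]: P[2] ⊕ 92 = ED; E(K, ED) = 7B.
C[3]: P[3] ⊕ 7B = A3; E(K, A3) = E7.
C[4]: P[4] ⊕ E7 = 1F; E(K, 1F) = 9E.
C[5]: P[5] ⊕ 9E = 6B; E(K, 6B) = 76.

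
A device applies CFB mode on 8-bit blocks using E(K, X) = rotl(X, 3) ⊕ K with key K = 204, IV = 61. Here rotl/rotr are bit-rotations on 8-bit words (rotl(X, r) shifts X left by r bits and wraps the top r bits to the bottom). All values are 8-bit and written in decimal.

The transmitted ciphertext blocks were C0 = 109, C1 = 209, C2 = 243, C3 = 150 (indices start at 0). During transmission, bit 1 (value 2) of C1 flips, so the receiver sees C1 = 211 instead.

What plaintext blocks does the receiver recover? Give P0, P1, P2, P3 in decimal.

P0 = 72, P1 = 116, P2 = 161, P3 = 197

CFB decryption: P_i = C_i ⊕ E(K, C_{i−1}), with C_{−1} = IV.
Only C1 changed, to 211. In CFB, a change in C_i flips the same bit in P_i and garbles P_{i+1}. Decrypting the received ciphertext:
P0: E(K, 61) = 37; 109 ⊕ 37 = 72.
P1: E(K, 109) = 167; 211 ⊕ 167 = 116.
P2: E(K, 211) = 82; 243 ⊕ 82 = 161.
P3: E(K, 243) = 83; 150 ⊕ 83 = 197.
Blocks that differ from the original plaintext: P1, P2.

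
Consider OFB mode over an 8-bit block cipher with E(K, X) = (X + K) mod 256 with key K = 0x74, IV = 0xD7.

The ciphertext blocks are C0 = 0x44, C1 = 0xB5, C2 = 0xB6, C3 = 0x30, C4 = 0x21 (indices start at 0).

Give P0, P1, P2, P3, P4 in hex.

OFB decryption: S_i = E(K, S_{i−1}) with S_{−1} = IV; P_i = C_i ⊕ S_i.
P0: S = E(K, 0xD7) = 0x4B; 0x44 ⊕ 0x4B = 0x0F.
P1: S = E(K, 0x4B) = 0xBF; 0xB5 ⊕ 0xBF = 0x0A.
P2: S = E(K, 0xBF) = 0x33; 0xB6 ⊕ 0x33 = 0x85.
P3: S = E(K, 0x33) = 0xA7; 0x30 ⊕ 0xA7 = 0x97.
P4: S = E(K, 0xA7) = 0x1B; 0x21 ⊕ 0x1B = 0x3A.

P0 = 0x0F, P1 = 0x0A, P2 = 0x85, P3 = 0x97, P4 = 0x3A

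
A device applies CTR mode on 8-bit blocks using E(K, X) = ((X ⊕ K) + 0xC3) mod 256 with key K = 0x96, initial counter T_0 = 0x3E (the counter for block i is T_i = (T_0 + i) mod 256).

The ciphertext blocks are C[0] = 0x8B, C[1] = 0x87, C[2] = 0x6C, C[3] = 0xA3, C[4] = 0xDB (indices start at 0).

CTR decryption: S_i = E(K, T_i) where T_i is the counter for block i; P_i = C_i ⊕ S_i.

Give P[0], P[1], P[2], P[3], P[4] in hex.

P[0] = 0xE0, P[1] = 0xEB, P[2] = 0xF5, P[3] = 0x39, P[4] = 0x4C

P[0]: T = 0x3E, S = E(K, T) = 0x6B; 0x8B ⊕ 0x6B = 0xE0.
P[1]: T = 0x3F, S = E(K, T) = 0x6C; 0x87 ⊕ 0x6C = 0xEB.
P[2]: T = 0x40, S = E(K, T) = 0x99; 0x6C ⊕ 0x99 = 0xF5.
P[3]: T = 0x41, S = E(K, T) = 0x9A; 0xA3 ⊕ 0x9A = 0x39.
P[4]: T = 0x42, S = E(K, T) = 0x97; 0xDB ⊕ 0x97 = 0x4C.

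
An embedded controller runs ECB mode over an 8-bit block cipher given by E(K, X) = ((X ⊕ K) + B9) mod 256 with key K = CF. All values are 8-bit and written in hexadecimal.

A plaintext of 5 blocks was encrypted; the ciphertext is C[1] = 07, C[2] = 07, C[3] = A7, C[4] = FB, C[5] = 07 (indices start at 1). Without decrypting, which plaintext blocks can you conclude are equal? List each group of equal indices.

ECB encrypts each block independently with the same key, so equal ciphertext blocks imply equal plaintext blocks.
C[1] = C[2] = C[5] = 07, so P[1] = P[2] = P[5].

P[1] = P[2] = P[5]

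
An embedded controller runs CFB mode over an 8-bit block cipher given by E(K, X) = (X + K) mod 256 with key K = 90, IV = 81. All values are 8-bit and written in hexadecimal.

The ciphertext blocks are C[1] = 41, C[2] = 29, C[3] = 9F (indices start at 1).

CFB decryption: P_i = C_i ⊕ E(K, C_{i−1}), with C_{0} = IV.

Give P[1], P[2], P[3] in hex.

P[1] = 50, P[2] = F8, P[3] = 26

P[1]: E(K, 81) = 11; 41 ⊕ 11 = 50.
P[2]: E(K, 41) = D1; 29 ⊕ D1 = F8.
P[3]: E(K, 29) = B9; 9F ⊕ B9 = 26.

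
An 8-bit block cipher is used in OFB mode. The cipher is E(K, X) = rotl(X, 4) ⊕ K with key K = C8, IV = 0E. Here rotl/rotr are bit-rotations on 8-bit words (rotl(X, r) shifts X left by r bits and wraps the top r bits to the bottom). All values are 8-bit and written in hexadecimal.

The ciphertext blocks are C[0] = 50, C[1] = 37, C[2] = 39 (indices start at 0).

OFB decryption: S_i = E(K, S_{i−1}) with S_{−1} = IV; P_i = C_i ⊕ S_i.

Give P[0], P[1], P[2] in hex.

P[0] = 78, P[1] = 7D, P[2] = 55

P[0]: S = E(K, 0E) = 28; 50 ⊕ 28 = 78.
P[1]: S = E(K, 28) = 4A; 37 ⊕ 4A = 7D.
P[2]: S = E(K, 4A) = 6C; 39 ⊕ 6C = 55.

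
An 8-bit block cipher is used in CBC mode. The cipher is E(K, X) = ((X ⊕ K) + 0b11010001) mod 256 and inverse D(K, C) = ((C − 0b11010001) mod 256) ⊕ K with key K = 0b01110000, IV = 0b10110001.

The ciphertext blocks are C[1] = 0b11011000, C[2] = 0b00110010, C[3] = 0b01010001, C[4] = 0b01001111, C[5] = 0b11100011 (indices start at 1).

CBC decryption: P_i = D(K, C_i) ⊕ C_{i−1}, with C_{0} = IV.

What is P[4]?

P[4]: D(K, 0b01001111) = 0b00001110; 0b00001110 ⊕ 0b01010001 = 0b01011111.

P[4] = 0b01011111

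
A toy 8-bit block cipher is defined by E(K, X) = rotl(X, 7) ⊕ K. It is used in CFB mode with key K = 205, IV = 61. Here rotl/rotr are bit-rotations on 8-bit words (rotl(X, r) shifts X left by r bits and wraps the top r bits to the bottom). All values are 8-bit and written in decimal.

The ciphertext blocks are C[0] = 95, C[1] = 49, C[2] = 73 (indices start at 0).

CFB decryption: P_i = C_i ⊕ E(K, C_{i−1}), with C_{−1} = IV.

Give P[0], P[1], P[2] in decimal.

P[0]: E(K, 61) = 83; 95 ⊕ 83 = 12.
P[1]: E(K, 95) = 98; 49 ⊕ 98 = 83.
P[2]: E(K, 49) = 85; 73 ⊕ 85 = 28.

P[0] = 12, P[1] = 83, P[2] = 28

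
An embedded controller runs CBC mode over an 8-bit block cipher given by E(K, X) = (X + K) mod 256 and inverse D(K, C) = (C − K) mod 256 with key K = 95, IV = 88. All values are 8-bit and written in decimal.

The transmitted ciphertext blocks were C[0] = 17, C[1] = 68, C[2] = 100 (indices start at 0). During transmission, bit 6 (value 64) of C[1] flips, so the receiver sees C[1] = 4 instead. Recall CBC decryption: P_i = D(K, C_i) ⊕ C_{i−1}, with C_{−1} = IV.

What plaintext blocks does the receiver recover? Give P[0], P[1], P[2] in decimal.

Only C[1] changed, to 4. In CBC, a change in C_i garbles P_i and flips the same bit in P_{i+1}. Decrypting the received ciphertext:
P[0]: D(K, 17) = 178; 178 ⊕ 88 = 234.
P[1]: D(K, 4) = 165; 165 ⊕ 17 = 180.
P[2]: D(K, 100) = 5; 5 ⊕ 4 = 1.
Blocks that differ from the original plaintext: P[1], P[2].

P[0] = 234, P[1] = 180, P[2] = 1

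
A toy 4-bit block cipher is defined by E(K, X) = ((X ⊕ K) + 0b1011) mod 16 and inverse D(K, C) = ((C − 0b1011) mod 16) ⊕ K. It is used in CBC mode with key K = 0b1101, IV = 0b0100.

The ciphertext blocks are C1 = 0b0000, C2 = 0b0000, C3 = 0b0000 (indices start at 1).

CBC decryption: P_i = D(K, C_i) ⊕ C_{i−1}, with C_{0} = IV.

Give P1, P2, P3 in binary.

P1: D(K, 0b0000) = 0b1000; 0b1000 ⊕ 0b0100 = 0b1100.
P2: D(K, 0b0000) = 0b1000; 0b1000 ⊕ 0b0000 = 0b1000.
P3: D(K, 0b0000) = 0b1000; 0b1000 ⊕ 0b0000 = 0b1000.

P1 = 0b1100, P2 = 0b1000, P3 = 0b1000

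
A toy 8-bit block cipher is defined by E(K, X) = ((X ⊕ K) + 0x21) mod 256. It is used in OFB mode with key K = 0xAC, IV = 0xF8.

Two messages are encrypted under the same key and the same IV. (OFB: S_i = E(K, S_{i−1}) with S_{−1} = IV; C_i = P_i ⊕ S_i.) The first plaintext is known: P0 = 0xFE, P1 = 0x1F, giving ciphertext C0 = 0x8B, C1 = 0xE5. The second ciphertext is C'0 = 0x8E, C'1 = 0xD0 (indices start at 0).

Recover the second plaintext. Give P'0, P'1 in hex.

In OFB with a reused IV, both messages share the same keystream S_i, so C_i ⊕ C'_i = P_i ⊕ P'_i and thus P'_i = P_i ⊕ C_i ⊕ C'_i.
P'0: 0xFE ⊕ 0x8B ⊕ 0x8E = 0xFB.
P'1: 0x1F ⊕ 0xE5 ⊕ 0xD0 = 0x2A.

P'0 = 0xFB, P'1 = 0x2A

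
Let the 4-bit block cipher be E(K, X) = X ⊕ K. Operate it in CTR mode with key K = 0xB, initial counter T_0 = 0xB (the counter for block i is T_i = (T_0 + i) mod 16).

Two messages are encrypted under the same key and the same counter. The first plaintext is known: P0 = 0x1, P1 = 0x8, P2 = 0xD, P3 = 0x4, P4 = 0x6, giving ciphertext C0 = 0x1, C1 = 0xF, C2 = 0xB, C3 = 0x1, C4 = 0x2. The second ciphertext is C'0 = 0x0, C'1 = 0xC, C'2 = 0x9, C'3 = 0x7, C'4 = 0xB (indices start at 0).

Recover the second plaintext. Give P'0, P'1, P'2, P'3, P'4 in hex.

In CTR with a reused counter, both messages share the same keystream S_i, so C_i ⊕ C'_i = P_i ⊕ P'_i and thus P'_i = P_i ⊕ C_i ⊕ C'_i.
P'0: 0x1 ⊕ 0x1 ⊕ 0x0 = 0x0.
P'1: 0x8 ⊕ 0xF ⊕ 0xC = 0xB.
P'2: 0xD ⊕ 0xB ⊕ 0x9 = 0xF.
P'3: 0x4 ⊕ 0x1 ⊕ 0x7 = 0x2.
P'4: 0x6 ⊕ 0x2 ⊕ 0xB = 0xF.

P'0 = 0x0, P'1 = 0xB, P'2 = 0xF, P'3 = 0x2, P'4 = 0xF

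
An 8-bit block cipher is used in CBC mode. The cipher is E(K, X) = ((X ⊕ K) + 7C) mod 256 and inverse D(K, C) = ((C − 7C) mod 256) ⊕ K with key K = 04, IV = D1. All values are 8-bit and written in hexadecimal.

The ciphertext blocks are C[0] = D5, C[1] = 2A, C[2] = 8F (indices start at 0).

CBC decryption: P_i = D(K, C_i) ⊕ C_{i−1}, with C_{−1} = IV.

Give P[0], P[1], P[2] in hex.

P[0]: D(K, D5) = 5D; 5D ⊕ D1 = 8C.
P[1]: D(K, 2A) = AA; AA ⊕ D5 = 7F.
P[2]: D(K, 8F) = 17; 17 ⊕ 2A = 3D.

P[0] = 8C, P[1] = 7F, P[2] = 3D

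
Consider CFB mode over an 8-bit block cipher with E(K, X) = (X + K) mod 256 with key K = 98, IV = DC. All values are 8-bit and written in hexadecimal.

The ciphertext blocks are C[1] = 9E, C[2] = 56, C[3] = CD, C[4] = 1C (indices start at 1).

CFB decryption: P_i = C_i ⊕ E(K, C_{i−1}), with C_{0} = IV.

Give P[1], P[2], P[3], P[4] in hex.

P[1] = EA, P[2] = 60, P[3] = 23, P[4] = 79

P[1]: E(K, DC) = 74; 9E ⊕ 74 = EA.
P[2]: E(K, 9E) = 36; 56 ⊕ 36 = 60.
P[3]: E(K, 56) = EE; CD ⊕ EE = 23.
P[4]: E(K, CD) = 65; 1C ⊕ 65 = 79.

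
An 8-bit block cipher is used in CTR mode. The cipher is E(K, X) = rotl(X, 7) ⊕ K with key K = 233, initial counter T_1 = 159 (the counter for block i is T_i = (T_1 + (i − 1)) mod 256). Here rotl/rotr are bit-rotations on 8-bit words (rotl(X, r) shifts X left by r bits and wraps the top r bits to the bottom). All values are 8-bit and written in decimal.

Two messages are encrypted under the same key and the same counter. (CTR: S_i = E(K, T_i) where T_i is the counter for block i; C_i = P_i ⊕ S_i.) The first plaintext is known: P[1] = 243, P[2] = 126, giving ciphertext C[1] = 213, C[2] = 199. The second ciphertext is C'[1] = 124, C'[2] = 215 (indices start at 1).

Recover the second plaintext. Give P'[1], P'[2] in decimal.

In CTR with a reused counter, both messages share the same keystream S_i, so C_i ⊕ C'_i = P_i ⊕ P'_i and thus P'_i = P_i ⊕ C_i ⊕ C'_i.
P'[1]: 243 ⊕ 213 ⊕ 124 = 90.
P'[2]: 126 ⊕ 199 ⊕ 215 = 110.

P'[1] = 90, P'[2] = 110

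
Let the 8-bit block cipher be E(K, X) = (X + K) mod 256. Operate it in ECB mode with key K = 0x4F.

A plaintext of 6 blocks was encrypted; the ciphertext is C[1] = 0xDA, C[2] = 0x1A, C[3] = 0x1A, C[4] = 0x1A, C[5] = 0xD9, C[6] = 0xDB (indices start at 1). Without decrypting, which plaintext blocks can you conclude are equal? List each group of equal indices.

P[2] = P[3] = P[4]

ECB encrypts each block independently with the same key, so equal ciphertext blocks imply equal plaintext blocks.
C[2] = C[3] = C[4] = 0x1A, so P[2] = P[3] = P[4].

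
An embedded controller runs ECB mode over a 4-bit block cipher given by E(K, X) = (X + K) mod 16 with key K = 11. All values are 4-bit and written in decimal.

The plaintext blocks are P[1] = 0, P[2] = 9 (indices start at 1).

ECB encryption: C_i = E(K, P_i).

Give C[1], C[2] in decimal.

C[1] = 11, C[2] = 4

C[1]: E(K, 0) = 11.
C[2]: E(K, 9) = 4.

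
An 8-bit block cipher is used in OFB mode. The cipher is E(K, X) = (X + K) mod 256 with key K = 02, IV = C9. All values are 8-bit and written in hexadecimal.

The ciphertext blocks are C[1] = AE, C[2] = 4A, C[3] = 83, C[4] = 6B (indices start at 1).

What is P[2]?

OFB decryption: S_i = E(K, S_{i−1}) with S_{0} = IV; P_i = C_i ⊕ S_i.
P[1]: S = E(K, C9) = CB; AE ⊕ CB = 65.
P[2]: S = E(K, CB) = CD; 4A ⊕ CD = 87.

P[2] = 87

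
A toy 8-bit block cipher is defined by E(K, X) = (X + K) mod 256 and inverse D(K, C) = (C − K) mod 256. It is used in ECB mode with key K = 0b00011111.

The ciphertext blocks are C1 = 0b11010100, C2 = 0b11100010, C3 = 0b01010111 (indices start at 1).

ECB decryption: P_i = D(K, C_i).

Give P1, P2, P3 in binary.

P1 = 0b10110101, P2 = 0b11000011, P3 = 0b00111000

P1: D(K, 0b11010100) = 0b10110101.
P2: D(K, 0b11100010) = 0b11000011.
P3: D(K, 0b01010111) = 0b00111000.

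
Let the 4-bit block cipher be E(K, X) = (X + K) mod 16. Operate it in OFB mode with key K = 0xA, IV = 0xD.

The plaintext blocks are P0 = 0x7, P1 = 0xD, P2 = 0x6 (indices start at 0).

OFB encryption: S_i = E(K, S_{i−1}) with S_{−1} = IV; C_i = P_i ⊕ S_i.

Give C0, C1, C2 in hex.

C0: S = E(K, 0xD) = 0x7; 0x7 ⊕ 0x7 = 0x0.
C1: S = E(K, 0x7) = 0x1; 0xD ⊕ 0x1 = 0xC.
C2: S = E(K, 0x1) = 0xB; 0x6 ⊕ 0xB = 0xD.

C0 = 0x0, C1 = 0xC, C2 = 0xD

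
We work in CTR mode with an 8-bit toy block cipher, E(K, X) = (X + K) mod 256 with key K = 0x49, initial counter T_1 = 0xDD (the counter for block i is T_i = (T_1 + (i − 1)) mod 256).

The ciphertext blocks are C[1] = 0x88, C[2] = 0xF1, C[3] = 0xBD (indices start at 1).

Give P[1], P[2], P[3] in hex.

P[1] = 0xAE, P[2] = 0xD6, P[3] = 0x95

CTR decryption: S_i = E(K, T_i) where T_i is the counter for block i; P_i = C_i ⊕ S_i.
P[1]: T = 0xDD, S = E(K, T) = 0x26; 0x88 ⊕ 0x26 = 0xAE.
P[2]: T = 0xDE, S = E(K, T) = 0x27; 0xF1 ⊕ 0x27 = 0xD6.
P[3]: T = 0xDF, S = E(K, T) = 0x28; 0xBD ⊕ 0x28 = 0x95.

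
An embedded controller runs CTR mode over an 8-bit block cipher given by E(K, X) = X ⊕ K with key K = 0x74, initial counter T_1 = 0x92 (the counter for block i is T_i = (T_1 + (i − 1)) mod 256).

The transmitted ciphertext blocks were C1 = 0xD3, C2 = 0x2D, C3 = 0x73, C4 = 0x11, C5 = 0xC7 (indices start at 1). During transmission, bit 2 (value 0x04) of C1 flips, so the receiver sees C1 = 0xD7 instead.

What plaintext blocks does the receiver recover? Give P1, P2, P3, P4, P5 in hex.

P1 = 0x31, P2 = 0xCA, P3 = 0x93, P4 = 0xF0, P5 = 0x25

CTR decryption: S_i = E(K, T_i) where T_i is the counter for block i; P_i = C_i ⊕ S_i.
Only C1 changed, to 0xD7. In CTR, a change in C_i flips the same bit in P_i only; the keystream is unaffected. Decrypting the received ciphertext:
P1: T = 0x92, S = E(K, T) = 0xE6; 0xD7 ⊕ 0xE6 = 0x31.
P2: T = 0x93, S = E(K, T) = 0xE7; 0x2D ⊕ 0xE7 = 0xCA.
P3: T = 0x94, S = E(K, T) = 0xE0; 0x73 ⊕ 0xE0 = 0x93.
P4: T = 0x95, S = E(K, T) = 0xE1; 0x11 ⊕ 0xE1 = 0xF0.
P5: T = 0x96, S = E(K, T) = 0xE2; 0xC7 ⊕ 0xE2 = 0x25.
Blocks that differ from the original plaintext: P1.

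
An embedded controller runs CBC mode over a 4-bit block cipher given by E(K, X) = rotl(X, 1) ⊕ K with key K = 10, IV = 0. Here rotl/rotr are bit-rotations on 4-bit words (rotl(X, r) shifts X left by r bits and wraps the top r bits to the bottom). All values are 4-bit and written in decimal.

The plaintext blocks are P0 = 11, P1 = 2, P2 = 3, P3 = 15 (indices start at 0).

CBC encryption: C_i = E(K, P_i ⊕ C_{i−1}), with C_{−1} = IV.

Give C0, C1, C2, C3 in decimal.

C0: P0 ⊕ 0 = 11; E(K, 11) = 13.
C1: P1 ⊕ 13 = 15; E(K, 15) = 5.
C2: P2 ⊕ 5 = 6; E(K, 6) = 6.
C3: P3 ⊕ 6 = 9; E(K, 9) = 9.

C0 = 13, C1 = 5, C2 = 6, C3 = 9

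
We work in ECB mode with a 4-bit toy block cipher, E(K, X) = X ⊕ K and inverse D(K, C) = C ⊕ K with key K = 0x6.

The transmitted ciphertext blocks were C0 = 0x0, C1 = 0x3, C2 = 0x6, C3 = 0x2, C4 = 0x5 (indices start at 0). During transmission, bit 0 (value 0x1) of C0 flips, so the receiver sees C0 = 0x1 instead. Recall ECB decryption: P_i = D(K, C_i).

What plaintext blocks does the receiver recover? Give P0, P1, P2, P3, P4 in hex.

P0 = 0x7, P1 = 0x5, P2 = 0x0, P3 = 0x4, P4 = 0x3

Only C0 changed, to 0x1. In ECB, a change in C_i affects only P_i. Decrypting the received ciphertext:
P0: D(K, 0x1) = 0x7.
P1: D(K, 0x3) = 0x5.
P2: D(K, 0x6) = 0x0.
P3: D(K, 0x2) = 0x4.
P4: D(K, 0x5) = 0x3.
Blocks that differ from the original plaintext: P0.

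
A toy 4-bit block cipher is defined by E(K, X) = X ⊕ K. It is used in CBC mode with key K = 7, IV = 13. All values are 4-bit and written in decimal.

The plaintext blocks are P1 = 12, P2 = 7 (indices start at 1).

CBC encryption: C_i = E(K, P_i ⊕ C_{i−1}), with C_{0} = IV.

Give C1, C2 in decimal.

C1: P1 ⊕ 13 = 1; E(K, 1) = 6.
C2: P2 ⊕ 6 = 1; E(K, 1) = 6.

C1 = 6, C2 = 6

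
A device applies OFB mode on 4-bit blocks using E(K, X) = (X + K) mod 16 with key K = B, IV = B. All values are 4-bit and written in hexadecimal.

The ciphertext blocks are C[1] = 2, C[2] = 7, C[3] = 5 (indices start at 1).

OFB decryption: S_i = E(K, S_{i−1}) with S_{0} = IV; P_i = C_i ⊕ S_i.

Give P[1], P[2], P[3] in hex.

P[1] = 4, P[2] = 6, P[3] = 9

P[1]: S = E(K, B) = 6; 2 ⊕ 6 = 4.
P[2]: S = E(K, 6) = 1; 7 ⊕ 1 = 6.
P[3]: S = E(K, 1) = C; 5 ⊕ C = 9.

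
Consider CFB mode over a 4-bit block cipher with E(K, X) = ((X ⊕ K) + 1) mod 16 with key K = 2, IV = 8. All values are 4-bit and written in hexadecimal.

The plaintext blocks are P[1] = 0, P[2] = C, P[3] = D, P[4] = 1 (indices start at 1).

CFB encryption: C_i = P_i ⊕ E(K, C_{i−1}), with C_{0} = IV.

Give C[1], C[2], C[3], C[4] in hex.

C[1]: E(K, 8) = B; 0 ⊕ B = B.
C[2]: E(K, B) = A; C ⊕ A = 6.
C[3]: E(K, 6) = 5; D ⊕ 5 = 8.
C[4]: E(K, 8) = B; 1 ⊕ B = A.

C[1] = B, C[2] = 6, C[3] = 8, C[4] = A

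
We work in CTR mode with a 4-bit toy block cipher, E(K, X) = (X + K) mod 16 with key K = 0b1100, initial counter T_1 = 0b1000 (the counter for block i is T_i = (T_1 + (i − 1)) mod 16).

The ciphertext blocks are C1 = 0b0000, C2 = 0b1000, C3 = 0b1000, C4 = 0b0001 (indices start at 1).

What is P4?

P4 = 0b0110

CTR decryption: S_i = E(K, T_i) where T_i is the counter for block i; P_i = C_i ⊕ S_i.
P4: T = 0b1011, S = E(K, T) = 0b0111; 0b0001 ⊕ 0b0111 = 0b0110.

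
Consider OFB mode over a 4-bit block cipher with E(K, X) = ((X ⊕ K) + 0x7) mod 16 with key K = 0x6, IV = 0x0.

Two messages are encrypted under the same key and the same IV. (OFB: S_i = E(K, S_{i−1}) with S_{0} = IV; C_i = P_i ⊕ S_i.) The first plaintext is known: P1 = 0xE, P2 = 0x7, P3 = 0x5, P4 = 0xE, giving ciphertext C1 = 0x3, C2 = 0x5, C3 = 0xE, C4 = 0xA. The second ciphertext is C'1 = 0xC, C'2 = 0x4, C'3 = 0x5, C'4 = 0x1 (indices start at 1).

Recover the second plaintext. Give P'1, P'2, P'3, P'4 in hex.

In OFB with a reused IV, both messages share the same keystream S_i, so C_i ⊕ C'_i = P_i ⊕ P'_i and thus P'_i = P_i ⊕ C_i ⊕ C'_i.
P'1: 0xE ⊕ 0x3 ⊕ 0xC = 0x1.
P'2: 0x7 ⊕ 0x5 ⊕ 0x4 = 0x6.
P'3: 0x5 ⊕ 0xE ⊕ 0x5 = 0xE.
P'4: 0xE ⊕ 0xA ⊕ 0x1 = 0x5.

P'1 = 0x1, P'2 = 0x6, P'3 = 0xE, P'4 = 0x5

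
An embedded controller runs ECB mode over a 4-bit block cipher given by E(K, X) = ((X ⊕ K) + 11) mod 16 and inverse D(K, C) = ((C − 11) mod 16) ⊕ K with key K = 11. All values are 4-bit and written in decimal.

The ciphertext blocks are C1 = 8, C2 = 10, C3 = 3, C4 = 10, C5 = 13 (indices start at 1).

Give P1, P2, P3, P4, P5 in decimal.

ECB decryption: P_i = D(K, C_i).
P1: D(K, 8) = 6.
P2: D(K, 10) = 4.
P3: D(K, 3) = 3.
P4: D(K, 10) = 4.
P5: D(K, 13) = 9.

P1 = 6, P2 = 4, P3 = 3, P4 = 4, P5 = 9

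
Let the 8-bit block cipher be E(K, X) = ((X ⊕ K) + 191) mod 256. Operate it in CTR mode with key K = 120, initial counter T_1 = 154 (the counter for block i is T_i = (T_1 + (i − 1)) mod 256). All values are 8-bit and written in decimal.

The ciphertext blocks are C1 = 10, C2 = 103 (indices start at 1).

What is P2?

P2 = 197

CTR decryption: S_i = E(K, T_i) where T_i is the counter for block i; P_i = C_i ⊕ S_i.
P2: T = 155, S = E(K, T) = 162; 103 ⊕ 162 = 197.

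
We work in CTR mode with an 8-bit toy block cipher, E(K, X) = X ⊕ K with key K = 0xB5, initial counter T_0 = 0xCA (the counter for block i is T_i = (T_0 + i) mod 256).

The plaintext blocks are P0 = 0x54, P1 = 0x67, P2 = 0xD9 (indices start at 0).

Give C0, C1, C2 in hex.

CTR encryption: S_i = E(K, T_i) where T_i is the counter for block i; C_i = P_i ⊕ S_i.
C0: T = 0xCA, S = E(K, T) = 0x7F; 0x54 ⊕ 0x7F = 0x2B.
C1: T = 0xCB, S = E(K, T) = 0x7E; 0x67 ⊕ 0x7E = 0x19.
C2: T = 0xCC, S = E(K, T) = 0x79; 0xD9 ⊕ 0x79 = 0xA0.

C0 = 0x2B, C1 = 0x19, C2 = 0xA0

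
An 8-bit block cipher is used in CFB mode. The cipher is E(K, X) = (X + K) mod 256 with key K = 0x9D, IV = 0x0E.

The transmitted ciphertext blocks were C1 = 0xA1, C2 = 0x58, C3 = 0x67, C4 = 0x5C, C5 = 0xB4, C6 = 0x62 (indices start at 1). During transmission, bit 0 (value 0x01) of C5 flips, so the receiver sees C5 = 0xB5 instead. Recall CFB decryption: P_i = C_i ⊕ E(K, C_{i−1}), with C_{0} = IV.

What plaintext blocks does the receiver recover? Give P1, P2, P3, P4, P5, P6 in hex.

P1 = 0x0A, P2 = 0x66, P3 = 0x92, P4 = 0x58, P5 = 0x4C, P6 = 0x30

Only C5 changed, to 0xB5. In CFB, a change in C_i flips the same bit in P_i and garbles P_{i+1}. Decrypting the received ciphertext:
P1: E(K, 0x0E) = 0xAB; 0xA1 ⊕ 0xAB = 0x0A.
P2: E(K, 0xA1) = 0x3E; 0x58 ⊕ 0x3E = 0x66.
P3: E(K, 0x58) = 0xF5; 0x67 ⊕ 0xF5 = 0x92.
P4: E(K, 0x67) = 0x04; 0x5C ⊕ 0x04 = 0x58.
P5: E(K, 0x5C) = 0xF9; 0xB5 ⊕ 0xF9 = 0x4C.
P6: E(K, 0xB5) = 0x52; 0x62 ⊕ 0x52 = 0x30.
Blocks that differ from the original plaintext: P5, P6.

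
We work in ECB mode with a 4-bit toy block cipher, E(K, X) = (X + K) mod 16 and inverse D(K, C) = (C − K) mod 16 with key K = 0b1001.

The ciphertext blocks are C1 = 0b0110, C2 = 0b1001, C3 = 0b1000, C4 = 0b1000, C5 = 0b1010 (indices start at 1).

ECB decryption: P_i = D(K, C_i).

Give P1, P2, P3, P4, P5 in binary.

P1 = 0b1101, P2 = 0b0000, P3 = 0b1111, P4 = 0b1111, P5 = 0b0001

P1: D(K, 0b0110) = 0b1101.
P2: D(K, 0b1001) = 0b0000.
P3: D(K, 0b1000) = 0b1111.
P4: D(K, 0b1000) = 0b1111.
P5: D(K, 0b1010) = 0b0001.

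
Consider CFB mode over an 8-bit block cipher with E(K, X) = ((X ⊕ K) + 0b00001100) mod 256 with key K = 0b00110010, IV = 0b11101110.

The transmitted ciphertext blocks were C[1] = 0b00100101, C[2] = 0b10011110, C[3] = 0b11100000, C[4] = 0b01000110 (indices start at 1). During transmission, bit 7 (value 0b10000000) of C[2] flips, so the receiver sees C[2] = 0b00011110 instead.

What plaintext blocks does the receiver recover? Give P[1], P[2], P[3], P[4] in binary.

CFB decryption: P_i = C_i ⊕ E(K, C_{i−1}), with C_{0} = IV.
Only C[2] changed, to 0b00011110. In CFB, a change in C_i flips the same bit in P_i and garbles P_{i+1}. Decrypting the received ciphertext:
P[1]: E(K, 0b11101110) = 0b11101000; 0b00100101 ⊕ 0b11101000 = 0b11001101.
P[2]: E(K, 0b00100101) = 0b00100011; 0b00011110 ⊕ 0b00100011 = 0b00111101.
P[3]: E(K, 0b00011110) = 0b00111000; 0b11100000 ⊕ 0b00111000 = 0b11011000.
P[4]: E(K, 0b11100000) = 0b11011110; 0b01000110 ⊕ 0b11011110 = 0b10011000.
Blocks that differ from the original plaintext: P[2], P[3].

P[1] = 0b11001101, P[2] = 0b00111101, P[3] = 0b11011000, P[4] = 0b10011000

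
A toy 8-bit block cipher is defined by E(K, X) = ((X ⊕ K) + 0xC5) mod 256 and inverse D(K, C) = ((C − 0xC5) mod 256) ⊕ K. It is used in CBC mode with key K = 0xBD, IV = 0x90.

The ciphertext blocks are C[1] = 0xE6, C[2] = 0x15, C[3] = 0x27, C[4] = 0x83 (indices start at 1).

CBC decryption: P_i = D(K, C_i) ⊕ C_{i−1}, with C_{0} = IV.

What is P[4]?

P[4] = 0x24

P[4]: D(K, 0x83) = 0x03; 0x03 ⊕ 0x27 = 0x24.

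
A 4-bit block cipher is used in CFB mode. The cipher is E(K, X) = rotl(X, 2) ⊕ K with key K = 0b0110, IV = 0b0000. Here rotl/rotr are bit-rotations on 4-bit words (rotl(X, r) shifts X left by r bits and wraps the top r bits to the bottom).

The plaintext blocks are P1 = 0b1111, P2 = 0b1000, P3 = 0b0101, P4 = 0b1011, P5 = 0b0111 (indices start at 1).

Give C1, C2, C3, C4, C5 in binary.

C1 = 0b1001, C2 = 0b1000, C3 = 0b0001, C4 = 0b1001, C5 = 0b0111

CFB encryption: C_i = P_i ⊕ E(K, C_{i−1}), with C_{0} = IV.
C1: E(K, 0b0000) = 0b0110; 0b1111 ⊕ 0b0110 = 0b1001.
C2: E(K, 0b1001) = 0b0000; 0b1000 ⊕ 0b0000 = 0b1000.
C3: E(K, 0b1000) = 0b0100; 0b0101 ⊕ 0b0100 = 0b0001.
C4: E(K, 0b0001) = 0b0010; 0b1011 ⊕ 0b0010 = 0b1001.
C5: E(K, 0b1001) = 0b0000; 0b0111 ⊕ 0b0000 = 0b0111.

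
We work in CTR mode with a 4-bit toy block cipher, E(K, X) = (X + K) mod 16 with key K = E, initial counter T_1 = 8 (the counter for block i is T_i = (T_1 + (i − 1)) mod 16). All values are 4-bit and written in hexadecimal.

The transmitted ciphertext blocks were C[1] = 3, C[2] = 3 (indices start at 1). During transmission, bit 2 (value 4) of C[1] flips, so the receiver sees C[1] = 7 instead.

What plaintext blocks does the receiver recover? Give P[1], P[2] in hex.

CTR decryption: S_i = E(K, T_i) where T_i is the counter for block i; P_i = C_i ⊕ S_i.
Only C[1] changed, to 7. In CTR, a change in C_i flips the same bit in P_i only; the keystream is unaffected. Decrypting the received ciphertext:
P[1]: T = 8, S = E(K, T) = 6; 7 ⊕ 6 = 1.
P[2]: T = 9, S = E(K, T) = 7; 3 ⊕ 7 = 4.
Blocks that differ from the original plaintext: P[1].

P[1] = 1, P[2] = 4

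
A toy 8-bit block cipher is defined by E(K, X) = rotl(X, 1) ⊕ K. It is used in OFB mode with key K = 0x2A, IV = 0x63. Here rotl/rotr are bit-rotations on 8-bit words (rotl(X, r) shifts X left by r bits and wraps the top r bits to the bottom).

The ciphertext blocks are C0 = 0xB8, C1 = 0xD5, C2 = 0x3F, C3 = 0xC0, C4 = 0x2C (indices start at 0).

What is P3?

OFB decryption: S_i = E(K, S_{i−1}) with S_{−1} = IV; P_i = C_i ⊕ S_i.
P0: S = E(K, 0x63) = 0xEC; 0xB8 ⊕ 0xEC = 0x54.
P1: S = E(K, 0xEC) = 0xF3; 0xD5 ⊕ 0xF3 = 0x26.
P2: S = E(K, 0xF3) = 0xCD; 0x3F ⊕ 0xCD = 0xF2.
P3: S = E(K, 0xCD) = 0xB1; 0xC0 ⊕ 0xB1 = 0x71.

P3 = 0x71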